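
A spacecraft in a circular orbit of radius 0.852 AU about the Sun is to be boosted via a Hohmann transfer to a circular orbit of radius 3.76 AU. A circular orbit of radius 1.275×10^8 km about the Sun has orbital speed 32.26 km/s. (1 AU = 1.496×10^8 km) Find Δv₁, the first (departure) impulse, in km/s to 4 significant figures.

From the circular-orbit relation v² = μ/r at r = 1.275×10^8 km: μ = v²r = (32.26)² × 1.275×10^8 = 1.32690×10^11 km³/s².
In km: r₁ = 0.852 × 1.496×10^8 = 1.274592×10^8 km; r₂ = 3.76 × 1.496×10^8 = 5.62496×10^8 km.
Semi-major axis of the transfer orbit: a_t = (1.274592×10^8 + 5.62496×10^8)/2 = 3.449776×10^8 km.
Circular speed at r = 1.274592×10^8 km: v_c = √(μ/r) = 32.265 km/s.
Vis-viva on the transfer ellipse at r = 1.274592×10^8 km gives v_t = √[μ(2/r − 1/a_t)] = 41.200 km/s.
Δv₁ = |v_t − v_c| = |41.200 − 32.265| = 8.935 km/s.

Δv₁ = 8.935 km/s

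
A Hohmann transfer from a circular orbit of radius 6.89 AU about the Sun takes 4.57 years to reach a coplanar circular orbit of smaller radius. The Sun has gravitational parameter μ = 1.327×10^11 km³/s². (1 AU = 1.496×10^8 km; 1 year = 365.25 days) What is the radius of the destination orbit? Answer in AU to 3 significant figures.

In km: r₁ = 6.89 × 1.496×10^8 = 1.030744×10^9 km.
Transfer time t = 4.57 years × 365.25 × 86400 s = 1.44218232×10^8 s, and t = π√(a_t³/μ).
So a_t = (μ t²/π²)^(1/3) = (1.327×10^11 × (1.44218232×10^8)² / π²)^(1/3) = 6.5394×10^8 km.
Since a_t = (r₁ + r₂)/2, r₂ = 2a_t − r₁ = 2×6.5394×10^8 − 1.030744×10^9 = 2.77136×10^8 km.
In AU: r₂ = 2.77136×10^8 / 1.496×10^8 = 1.85 AU.

r₂ = 1.85 AU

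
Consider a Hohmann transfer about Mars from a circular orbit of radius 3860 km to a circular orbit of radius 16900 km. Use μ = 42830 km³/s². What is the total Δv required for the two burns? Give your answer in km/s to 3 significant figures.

The Hohmann ellipse has a_t = (r₁ + r₂)/2 = 10380 km.
Circular speed at r₁: v₁ = √(μ/r₁) = √(42830/3860) = 3.33104 km/s.
Transfer-orbit speed at r₁ (vis-viva): v_p = √[μ(2/r₁ − 1/a_t)] = 4.25035 km/s.
First burn Δv₁ = |v_p − v₁| = 0.91931 km/s.
Circular speed at r₂: v₂ = √(μ/r₂) = 1.59195 km/s.
Transfer-orbit speed at r₂: v_a = √[μ(2/r₂ − 1/a_t)] = 0.970791 km/s.
Second burn Δv₂ = |v₂ − v_a| = 0.62116 km/s.
Total Δv = Δv₁ + Δv₂ = 1.540 km/s.

Δv = 1.54 km/s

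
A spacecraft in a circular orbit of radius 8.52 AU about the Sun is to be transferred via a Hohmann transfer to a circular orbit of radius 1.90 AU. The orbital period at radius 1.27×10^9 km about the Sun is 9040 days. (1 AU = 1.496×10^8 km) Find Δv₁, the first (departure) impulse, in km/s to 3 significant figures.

From Kepler's third law T² = 4π²r³/μ at r = 1.27×10^9 km, T = 9040 days = 9040 × 86400 s = 7.81056×10^8 s: μ = 4π²r³/T² = 1.32558×10^11 km³/s².
In km: r₁ = 8.52 × 1.496×10^8 = 1.274592×10^9 km; r₂ = 1.90 × 1.496×10^8 = 2.8424×10^8 km.
The Hohmann ellipse has a_t = (r₁ + r₂)/2 = 7.79416×10^8 km.
On the circular orbit at r = 1.274592×10^9 km, v_c = √(μ/r) = 10.1981 km/s.
Vis-viva on the transfer ellipse at r = 1.274592×10^9 km gives v_t = √[μ(2/r − 1/a_t)] = 6.15851 km/s.
Δv₁ = |v_t − v_c| = |6.15851 − 10.1981| = 4.040 km/s.

Δv₁ = 4.04 km/s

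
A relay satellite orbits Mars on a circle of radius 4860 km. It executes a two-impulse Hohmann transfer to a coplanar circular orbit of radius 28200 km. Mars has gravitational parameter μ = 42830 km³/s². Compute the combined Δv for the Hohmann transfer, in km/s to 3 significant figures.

Transfer-ellipse semi-major axis a_t = (r₁ + r₂)/2 = (4860 + 28200)/2 = 16530 km.
At r₁ the circular-orbit speed is v₁ = √(μ/r₁) = 2.9686 km/s.
On the transfer ellipse at r₁, vis-viva equation gives v_p = √[μ(2/r₁ − 1/a_t)] = 3.8774 km/s.
First burn Δv₁ = |v_p − v₁| = 0.9088 km/s.
At r₂, v₂ = √(μ/r₂) = 1.2324 km/s.
Transfer-orbit speed at r₂: v_a = √[μ(2/r₂ − 1/a_t)] = 0.66824 km/s.
Second burn Δv₂ = |v₂ − v_a| = 0.5642 km/s.
Total Δv = Δv₁ + Δv₂ = 1.473 km/s.

Δv = 1.47 km/s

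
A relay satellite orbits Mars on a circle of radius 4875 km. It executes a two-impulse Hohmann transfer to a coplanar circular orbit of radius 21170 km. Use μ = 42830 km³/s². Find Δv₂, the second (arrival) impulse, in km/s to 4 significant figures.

Semi-major axis of the transfer orbit: a_t = (4875 + 21170)/2 = 13022.5 km.
On the circular orbit at r = 21170 km, v_c = √(μ/r) = 1.4224 km/s.
Vis-viva on the transfer ellipse at r = 21170 km gives v_t = √[μ(2/r − 1/a_t)] = 0.87027 km/s.
Δv₂ = |v_t − v_c| = |0.87027 − 1.4224| = 0.5521 km/s.

Δv₂ = 0.5521 km/s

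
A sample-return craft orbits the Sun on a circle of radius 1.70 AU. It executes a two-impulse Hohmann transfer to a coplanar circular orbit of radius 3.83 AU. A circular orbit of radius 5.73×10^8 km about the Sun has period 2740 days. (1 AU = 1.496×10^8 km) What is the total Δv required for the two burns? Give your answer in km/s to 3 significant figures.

From Kepler's third law T² = 4π²r³/μ at r = 5.73×10^8 km, T = 2740 days = 2740 × 86400 s = 2.36736×10^8 s: μ = 4π²r³/T² = 1.32524×10^11 km³/s².
In km: r₁ = 1.70 × 1.496×10^8 = 2.5432×10^8 km; r₂ = 3.83 × 1.496×10^8 = 5.72968×10^8 km.
The Hohmann ellipse has a_t = (r₁ + r₂)/2 = 4.13644×10^8 km.
Circular speed at r₁: v₁ = √(μ/r₁) = √(1.32524×10^11/2.5432×10^8) = 22.827 km/s.
Transfer-orbit speed at r₁ (vis-viva): v_p = √[μ(2/r₁ − 1/a_t)] = 26.866 km/s.
First burn Δv₁ = |v_p − v₁| = 4.039 km/s.
Circular speed at r₂: v₂ = √(μ/r₂) = 15.208 km/s.
Transfer-orbit speed at r₂: v_a = √[μ(2/r₂ − 1/a_t)] = 11.925 km/s.
Second burn Δv₂ = |v₂ − v_a| = 3.283 km/s.
Δv = Δv₁ + Δv₂ = 4.039 + 3.283 = 7.322 km/s.

Δv = 7.32 km/s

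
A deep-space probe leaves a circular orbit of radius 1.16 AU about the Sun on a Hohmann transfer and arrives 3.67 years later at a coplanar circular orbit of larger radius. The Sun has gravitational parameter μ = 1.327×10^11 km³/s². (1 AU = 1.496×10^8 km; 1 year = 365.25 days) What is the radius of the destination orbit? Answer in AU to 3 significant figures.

r₂ = 6.39 AU

In km: r₁ = 1.16 × 1.496×10^8 = 1.73536×10^8 km.
Transfer time t = 3.67 years × 365.25 × 86400 s = 1.15816392×10^8 s, and t = π√(a_t³/μ).
So a_t = (μ t²/π²)^(1/3) = (1.327×10^11 × (1.15816392×10^8)² / π²)^(1/3) = 5.6499×10^8 km.
Since a_t = (r₁ + r₂)/2, r₂ = 2a_t − r₁ = 2×5.6499×10^8 − 1.73536×10^8 = 9.56444×10^8 km.
In AU: r₂ = 9.56444×10^8 / 1.496×10^8 = 6.39 AU.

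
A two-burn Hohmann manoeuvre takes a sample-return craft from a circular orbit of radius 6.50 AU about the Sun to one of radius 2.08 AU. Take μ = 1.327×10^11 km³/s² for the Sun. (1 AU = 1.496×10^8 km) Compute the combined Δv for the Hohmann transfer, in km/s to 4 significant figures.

Δv = 8.316 km/s

In km: r₁ = 6.50 × 1.496×10^8 = 9.724×10^8 km; r₂ = 2.08 × 1.496×10^8 = 3.11168×10^8 km.
Semi-major axis of the transfer orbit: a_t = (9.724×10^8 + 3.11168×10^8)/2 = 6.41784×10^8 km.
Circular speed at r₁: v₁ = √(μ/r₁) = √(1.327×10^11/9.724×10^8) = 11.6819 km/s.
On the transfer ellipse at r₁, vis-viva equation gives v_a = √[μ(2/r₁ − 1/a_t)] = 8.13422 km/s.
First burn Δv₁ = |v_a − v₁| = 3.5477 km/s.
At r₂, v₂ = √(μ/r₂) = 20.65085 km/s.
Transfer-orbit speed at r₂: v_p = √[μ(2/r₂ − 1/a_t)] = 25.41944 km/s.
Second burn Δv₂ = |v₂ − v_p| = 4.7686 km/s.
Δv = Δv₁ + Δv₂ = 3.5477 + 4.7686 = 8.316 km/s.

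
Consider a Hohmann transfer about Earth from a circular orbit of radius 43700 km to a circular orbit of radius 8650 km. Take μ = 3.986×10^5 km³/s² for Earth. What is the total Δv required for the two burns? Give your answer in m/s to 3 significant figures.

Δv = 3270 m/s

Semi-major axis of the transfer orbit: a_t = (43700 + 8650)/2 = 26175 km.
Circular speed at r₁: v₁ = √(μ/r₁) = √(3.986×10^5/43700) = 3.020 km/s.
Transfer-orbit speed at r₁ (vis-viva): v_a = √[μ(2/r₁ − 1/a_t)] = 1.736 km/s.
First burn Δv₁ = |v_a − v₁| = 1.284 km/s.
At r₂, v₂ = √(μ/r₂) = 6.788 km/s.
Transfer-orbit speed at r₂: v_p = √[μ(2/r₂ − 1/a_t)] = 8.771 km/s.
Second burn Δv₂ = |v₂ − v_p| = 1.983 km/s.
Total Δv = Δv₁ + Δv₂ = 3.267 km/s.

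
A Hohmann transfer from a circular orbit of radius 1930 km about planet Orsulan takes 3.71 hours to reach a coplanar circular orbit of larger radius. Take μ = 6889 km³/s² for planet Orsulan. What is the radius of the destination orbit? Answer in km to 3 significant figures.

Transfer time t = 3.71 hours = 13356 s, and t = π√(a_t³/μ).
So a_t = (μ t²/π²)^(1/3) = (6889 × (13356)² / π²)^(1/3) = 4993.5 km.
Since a_t = (r₁ + r₂)/2, r₂ = 2a_t − r₁ = 2×4993.5 − 1930 = 8057 km.

r₂ = 8060 km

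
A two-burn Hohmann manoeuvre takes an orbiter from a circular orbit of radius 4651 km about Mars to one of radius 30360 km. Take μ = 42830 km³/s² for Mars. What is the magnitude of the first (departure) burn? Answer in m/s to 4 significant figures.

Semi-major axis of the transfer orbit: a_t = (4651 + 30360)/2 = 17505.5 km.
Circular speed at r = 4651 km: v_c = √(μ/r) = 3.0346 km/s.
Vis-viva on the transfer ellipse at r = 4651 km gives v_t = √[μ(2/r − 1/a_t)] = 3.9964 km/s.
Δv₁ = |v_t − v_c| = |3.9964 − 3.0346| = 0.9618 km/s.

Δv₁ = 961.8 m/s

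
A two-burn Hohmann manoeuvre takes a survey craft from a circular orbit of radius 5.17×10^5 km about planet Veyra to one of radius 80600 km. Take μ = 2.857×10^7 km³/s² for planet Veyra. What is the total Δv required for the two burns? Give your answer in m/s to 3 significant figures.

Semi-major axis of the transfer orbit: a_t = (5.170×10^5 + 80600)/2 = 2.988×10^5 km.
At r₁ the circular-orbit speed is v₁ = √(μ/r₁) = 7.434 km/s.
On the transfer ellipse at r₁, vis-viva equation gives v_a = √[μ(2/r₁ − 1/a_t)] = 3.861 km/s.
First burn Δv₁ = |v_a − v₁| = 3.573 km/s.
At r₂, v₂ = √(μ/r₂) = 18.827 km/s.
Transfer-orbit speed at r₂: v_p = √[μ(2/r₂ − 1/a_t)] = 24.765 km/s.
Second burn Δv₂ = |v₂ − v_p| = 5.938 km/s.
Total Δv = Δv₁ + Δv₂ = 9.511 km/s.

Δv = 9510 m/s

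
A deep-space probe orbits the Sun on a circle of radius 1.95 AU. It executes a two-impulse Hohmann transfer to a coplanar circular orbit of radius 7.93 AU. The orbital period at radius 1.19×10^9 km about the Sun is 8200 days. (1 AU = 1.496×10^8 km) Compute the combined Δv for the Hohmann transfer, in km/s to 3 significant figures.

From Kepler's third law T² = 4π²r³/μ at r = 1.19×10^9 km, T = 8200 days = 8200 × 86400 s = 7.0848×10^8 s: μ = 4π²r³/T² = 1.32540×10^11 km³/s².
In km: r₁ = 1.95 × 1.496×10^8 = 2.9172×10^8 km; r₂ = 7.93 × 1.496×10^8 = 1.186328×10^9 km.
Transfer-ellipse semi-major axis a_t = (r₁ + r₂)/2 = (2.9172×10^8 + 1.186328×10^9)/2 = 7.39024×10^8 km.
At r₁ the circular-orbit speed is v₁ = √(μ/r₁) = 21.315 km/s.
On the transfer ellipse at r₁, vis-viva equation gives v_p = √[μ(2/r₁ − 1/a_t)] = 27.006 km/s.
First burn Δv₁ = |v_p − v₁| = 5.691 km/s.
At r₂, v₂ = √(μ/r₂) = 10.57 km/s.
Transfer-orbit speed at r₂: v_a = √[μ(2/r₂ − 1/a_t)] = 6.641 km/s.
Second burn Δv₂ = |v₂ − v_a| = 3.929 km/s.
Total Δv = Δv₁ + Δv₂ = 9.620 km/s.

Δv = 9.62 km/s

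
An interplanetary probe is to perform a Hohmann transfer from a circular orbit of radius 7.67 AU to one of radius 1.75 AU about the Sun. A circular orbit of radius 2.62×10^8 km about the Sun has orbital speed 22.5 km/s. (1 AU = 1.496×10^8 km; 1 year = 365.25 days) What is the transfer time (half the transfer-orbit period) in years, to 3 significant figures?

t = 5.11 years

From the circular-orbit relation v² = μ/r at r = 2.62×10^8 km: μ = v²r = (22.5)² × 2.62×10^8 = 1.32638×10^11 km³/s².
In km: r₁ = 7.67 × 1.496×10^8 = 1.147432×10^9 km; r₂ = 1.75 × 1.496×10^8 = 2.618×10^8 km.
Transfer-ellipse semi-major axis a_t = (r₁ + r₂)/2 = (1.147432×10^9 + 2.618×10^8)/2 = 7.04616×10^8 km.
Transfer time t = π√(a_t³/μ) = π√((7.04616×10^8)³ / 1.32638×10^11) = 1.613×10^8 s.
Converting: 1.613×10^8 s ÷ 3.15576×10^7 s/year (365.25 × 86400) = 5.11 years.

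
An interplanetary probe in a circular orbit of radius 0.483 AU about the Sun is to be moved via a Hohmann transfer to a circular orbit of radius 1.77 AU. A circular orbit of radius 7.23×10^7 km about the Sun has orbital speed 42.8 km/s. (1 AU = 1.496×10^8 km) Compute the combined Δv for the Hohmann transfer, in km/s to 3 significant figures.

From the circular-orbit relation v² = μ/r at r = 7.23×10^7 km: μ = v²r = (42.8)² × 7.23×10^7 = 1.32442×10^11 km³/s².
In km: r₁ = 0.483 × 1.496×10^8 = 7.22568×10^7 km; r₂ = 1.77 × 1.496×10^8 = 2.64792×10^8 km.
Semi-major axis of the transfer orbit: a_t = (7.22568×10^7 + 2.64792×10^8)/2 = 1.685244×10^8 km.
At r₁ the circular-orbit speed is v₁ = √(μ/r₁) = 42.813 km/s.
On the transfer ellipse at r₁, vis-viva gives v_p = √[μ(2/r₁ − 1/a_t)] = 53.665 km/s.
First burn Δv₁ = |v_p − v₁| = 10.85 km/s.
At r₂, v₂ = √(μ/r₂) = 22.36 km/s.
Transfer-orbit speed at r₂: v_a = √[μ(2/r₂ − 1/a_t)] = 14.64 km/s.
Second burn Δv₂ = |v₂ − v_a| = 7.720 km/s.
Δv = Δv₁ + Δv₂ = 10.85 + 7.720 = 18.57 km/s.

Δv = 18.6 km/s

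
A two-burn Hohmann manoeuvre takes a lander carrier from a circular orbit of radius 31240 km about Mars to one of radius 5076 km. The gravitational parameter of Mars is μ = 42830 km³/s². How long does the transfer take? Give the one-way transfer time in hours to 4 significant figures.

Semi-major axis of the transfer orbit: a_t = (31240 + 5076)/2 = 18158 km.
Half the transfer-orbit period gives t = π√(a_t³/μ) = 37140 s.
Converting: 37140 s ÷ 3600 s/hour = 10.32 hours.

t = 10.32 hours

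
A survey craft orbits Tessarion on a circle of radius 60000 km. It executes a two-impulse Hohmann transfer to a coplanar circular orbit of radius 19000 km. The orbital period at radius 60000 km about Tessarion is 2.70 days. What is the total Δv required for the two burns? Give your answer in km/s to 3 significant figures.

Δv = 1.16 km/s

From Kepler's third law T² = 4π²r³/μ at r = 60000 km, T = 2.70 days = 2.70 × 86400 s = 2.3328×10^5 s: μ = 4π²r³/T² = 1.56696×10^5 km³/s².
Transfer-ellipse semi-major axis a_t = (r₁ + r₂)/2 = (60000 + 19000)/2 = 39500 km.
Circular speed at r₁: v₁ = √(μ/r₁) = √(1.56696×10^5/60000) = 1.6160 km/s.
Transfer-orbit speed at r₁ (v² = μ(2/r − 1/a)): v_a = √[μ(2/r₁ − 1/a_t)] = 1.1208 km/s.
First burn Δv₁ = |v_a − v₁| = 0.4952 km/s.
At r₂, v₂ = √(μ/r₂) = 2.8718 km/s.
Transfer-orbit speed at r₂: v_p = √[μ(2/r₂ − 1/a_t)] = 3.5394 km/s.
Second burn Δv₂ = |v₂ − v_p| = 0.6676 km/s.
Total Δv = Δv₁ + Δv₂ = 1.163 km/s.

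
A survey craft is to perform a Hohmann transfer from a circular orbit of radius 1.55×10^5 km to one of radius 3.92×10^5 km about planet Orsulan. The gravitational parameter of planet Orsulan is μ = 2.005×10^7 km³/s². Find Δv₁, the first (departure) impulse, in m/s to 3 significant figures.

Δv₁ = 2240 m/s

Transfer-ellipse semi-major axis a_t = (r₁ + r₂)/2 = (1.550×10^5 + 3.920×10^5)/2 = 2.735×10^5 km.
Circular speed at r = 1.550×10^5 km: v_c = √(μ/r) = 11.373 km/s.
Transfer-orbit speed at the same r (vis-viva, a = a_t): v_t = √[μ(2/r − 1/a_t)] = 13.616 km/s.
Δv₁ = |v_t − v_c| = |13.616 − 11.373| = 2.243 km/s.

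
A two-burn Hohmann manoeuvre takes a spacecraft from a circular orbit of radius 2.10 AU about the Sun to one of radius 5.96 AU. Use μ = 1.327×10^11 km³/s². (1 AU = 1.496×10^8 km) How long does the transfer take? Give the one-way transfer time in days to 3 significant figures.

In km: r₁ = 2.10 × 1.496×10^8 = 3.1416×10^8 km; r₂ = 5.96 × 1.496×10^8 = 8.91616×10^8 km.
The Hohmann ellipse has a_t = (r₁ + r₂)/2 = 6.02888×10^8 km.
By Kepler's third law the transfer-orbit period is T = 2π√(a_t³/μ), so t = T/2 = 1.277×10^8 s.
Converting: 1.277×10^8 s ÷ 86400 s/day = 1480 days.

t = 1480 days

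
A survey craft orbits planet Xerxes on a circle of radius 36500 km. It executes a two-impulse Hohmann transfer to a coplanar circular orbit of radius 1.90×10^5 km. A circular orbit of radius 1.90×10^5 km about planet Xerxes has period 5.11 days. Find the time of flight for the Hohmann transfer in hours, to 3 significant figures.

From Kepler's third law T² = 4π²r³/μ at r = 1.90×10^5 km, T = 5.11 days = 5.11 × 86400 s = 4.41504×10^5 s: μ = 4π²r³/T² = 1.38916×10^6 km³/s².
Semi-major axis of the transfer orbit: a_t = (36500 + 1.900×10^5)/2 = 1.1325×10^5 km.
By Kepler's third law the transfer-orbit period is T = 2π√(a_t³/μ), so t = T/2 = 1.016×10^5 s.
Converting: 1.016×10^5 s ÷ 3600 s/hour = 28.2 hours.

t = 28.2 hours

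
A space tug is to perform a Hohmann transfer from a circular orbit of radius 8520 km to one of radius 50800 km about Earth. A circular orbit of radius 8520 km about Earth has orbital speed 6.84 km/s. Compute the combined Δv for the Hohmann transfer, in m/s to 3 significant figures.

From the circular-orbit relation v² = μ/r at r = 8520 km: μ = v²r = (6.84)² × 8520 = 3.98613×10^5 km³/s².
Semi-major axis of the transfer orbit: a_t = (8520 + 50800)/2 = 29660 km.
Circular speed at r₁: v₁ = √(μ/r₁) = √(3.98613×10^5/8520) = 6.840000 km/s.
On the transfer ellipse at r₁, v² = μ(2/r − 1/a) gives v_p = √[μ(2/r₁ − 1/a_t)] = 8.951635 km/s.
First burn Δv₁ = |v_p − v₁| = 2.111635 km/s.
At r₂, v₂ = √(μ/r₂) = 2.8011995 km/s.
Transfer-orbit speed at r₂: v_a = √[μ(2/r₂ − 1/a_t)] = 1.5013373 km/s.
Second burn Δv₂ = |v₂ − v_a| = 1.299862 km/s.
Total Δv = Δv₁ + Δv₂ = 3.411 km/s.

Δv = 3410 m/s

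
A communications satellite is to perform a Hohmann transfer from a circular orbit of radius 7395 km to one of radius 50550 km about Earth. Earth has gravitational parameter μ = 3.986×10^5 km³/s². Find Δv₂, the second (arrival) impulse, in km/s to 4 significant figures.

The Hohmann ellipse has a_t = (r₁ + r₂)/2 = 28972.5 km.
Circular speed at r = 50550 km: v_c = √(μ/r) = 2.808 km/s.
Transfer-orbit speed at the same r (vis-viva, a = a_t): v_t = √[μ(2/r − 1/a_t)] = 1.419 km/s.
Δv₂ = |v_t − v_c| = |1.419 − 2.808| = 1.389 km/s.

Δv₂ = 1.389 km/s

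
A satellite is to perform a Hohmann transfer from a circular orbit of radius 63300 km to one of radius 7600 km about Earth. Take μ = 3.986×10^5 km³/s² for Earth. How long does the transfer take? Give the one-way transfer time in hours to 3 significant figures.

t = 9.23 hours

The Hohmann ellipse has a_t = (r₁ + r₂)/2 = 35450 km.
Transfer time t = π√(a_t³/μ) = π√((35450)³ / 3.986×10^5) = 33213 s.
Converting: 33213 s ÷ 3600 s/hour = 9.23 hours.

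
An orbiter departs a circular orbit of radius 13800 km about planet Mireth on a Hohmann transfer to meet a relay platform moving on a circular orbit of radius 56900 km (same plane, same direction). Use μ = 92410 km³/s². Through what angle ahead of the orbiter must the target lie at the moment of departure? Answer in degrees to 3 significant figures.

Transfer-ellipse semi-major axis a_t = (r₁ + r₂)/2 = (13800 + 56900)/2 = 35350 km.
Transfer time t = π√(a_t³/μ) = 68687 s.
Target angular speed ω₂ = √(μ/r₂³) = 2.2397×10^-5 rad/s.
Angle swept by the target during transfer: ω₂·t = 1.5384 rad = 88.14°.
Arrival is 180° from departure on the ellipse, so φ = 180° − 88.14° = 91.9°.

φ = 91.9°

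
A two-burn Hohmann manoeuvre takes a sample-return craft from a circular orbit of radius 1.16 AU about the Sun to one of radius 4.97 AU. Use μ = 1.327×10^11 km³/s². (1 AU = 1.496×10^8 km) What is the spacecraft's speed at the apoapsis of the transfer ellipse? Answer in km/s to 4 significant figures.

In km: r₁ = 1.16 × 1.496×10^8 = 1.73536×10^8 km; r₂ = 4.97 × 1.496×10^8 = 7.43512×10^8 km.
Semi-major axis of the transfer orbit: a_t = (1.73536×10^8 + 7.43512×10^8)/2 = 4.58524×10^8 km.
The apoapsis of the transfer ellipse is at r = 7.43512×10^8 km.
Vis-viva: v = √[μ(2/r − 1/a_t)] = √[1.327×10^11 × (2/7.43512×10^8 − 1/4.58524×10^8)] = 8.219 km/s.

v = 8.219 km/s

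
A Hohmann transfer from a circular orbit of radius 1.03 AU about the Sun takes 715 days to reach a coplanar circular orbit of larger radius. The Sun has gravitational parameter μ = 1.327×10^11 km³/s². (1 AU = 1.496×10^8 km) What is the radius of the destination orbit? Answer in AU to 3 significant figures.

In km: r₁ = 1.03 × 1.496×10^8 = 1.54088×10^8 km.
Transfer time t = 715 days = 6.1776×10^7 s, and t = π√(a_t³/μ).
So a_t = (μ t²/π²)^(1/3) = (1.327×10^11 × (6.1776×10^7)² / π²)^(1/3) = 3.7160×10^8 km.
Since a_t = (r₁ + r₂)/2, r₂ = 2a_t − r₁ = 2×3.7160×10^8 − 1.54088×10^8 = 5.89112×10^8 km.
In AU: r₂ = 5.89112×10^8 / 1.496×10^8 = 3.94 AU.

r₂ = 3.94 AU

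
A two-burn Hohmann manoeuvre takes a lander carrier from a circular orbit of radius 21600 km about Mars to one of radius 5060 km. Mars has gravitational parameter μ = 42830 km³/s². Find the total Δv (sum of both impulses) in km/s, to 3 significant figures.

Δv = 1.33 km/s

Semi-major axis of the transfer orbit: a_t = (21600 + 5060)/2 = 13330 km.
Circular speed at r₁: v₁ = √(μ/r₁) = √(42830/21600) = 1.40814 km/s.
Transfer-orbit speed at r₁ (vis-viva equation): v_a = √[μ(2/r₁ − 1/a_t)] = 0.867576 km/s.
First burn Δv₁ = |v_a − v₁| = 0.5406 km/s.
Circular speed at r₂: v₂ = √(μ/r₂) = 2.9094 km/s.
Transfer-orbit speed at r₂: v_p = √[μ(2/r₂ − 1/a_t)] = 3.7035 km/s.
Second burn Δv₂ = |v₂ − v_p| = 0.7941 km/s.
Δv = Δv₁ + Δv₂ = 0.5406 + 0.7941 = 1.335 km/s.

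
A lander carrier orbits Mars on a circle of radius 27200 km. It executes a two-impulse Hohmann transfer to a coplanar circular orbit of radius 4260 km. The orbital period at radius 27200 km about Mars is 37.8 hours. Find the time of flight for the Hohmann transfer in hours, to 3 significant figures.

From Kepler's third law T² = 4π²r³/μ at r = 27200 km, T = 37.8 hours = 37.8 × 3600 s = 1.3608×10^5 s: μ = 4π²r³/T² = 42902.0 km³/s².
Semi-major axis of the transfer orbit: a_t = (27200 + 4260)/2 = 15730 km.
By Kepler's third law the transfer-orbit period is T = 2π√(a_t³/μ), so t = T/2 = 29920 s.
Converting: 29920 s ÷ 3600 s/hour = 8.31 hours.

t = 8.31 hours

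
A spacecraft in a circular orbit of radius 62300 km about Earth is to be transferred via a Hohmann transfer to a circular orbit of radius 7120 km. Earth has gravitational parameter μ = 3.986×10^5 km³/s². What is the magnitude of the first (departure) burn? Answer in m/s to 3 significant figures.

The Hohmann ellipse has a_t = (r₁ + r₂)/2 = 34710 km.
Circular speed at r = 62300 km: v_c = √(μ/r) = 2.5294 km/s.
Transfer-orbit speed at the same r (vis-viva, a = a_t): v_t = √[μ(2/r − 1/a_t)] = 1.1456 km/s.
Δv₁ = |v_t − v_c| = |1.1456 − 2.5294| = 1.384 km/s.

Δv₁ = 1380 m/s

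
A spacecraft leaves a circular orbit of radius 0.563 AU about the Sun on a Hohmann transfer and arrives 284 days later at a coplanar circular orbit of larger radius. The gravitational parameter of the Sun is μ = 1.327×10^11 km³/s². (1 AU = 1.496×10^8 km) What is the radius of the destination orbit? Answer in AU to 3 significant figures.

In km: r₁ = 0.563 × 1.496×10^8 = 8.42248×10^7 km.
Transfer time t = 284 days = 2.45376×10^7 s, and t = π√(a_t³/μ).
So a_t = (μ t²/π²)^(1/3) = (1.327×10^11 × (2.45376×10^7)² / π²)^(1/3) = 2.0079×10^8 km.
Since a_t = (r₁ + r₂)/2, r₂ = 2a_t − r₁ = 2×2.0079×10^8 − 8.42248×10^7 = 3.173552×10^8 km.
In AU: r₂ = 3.173552×10^8 / 1.496×10^8 = 2.12 AU.

r₂ = 2.12 AU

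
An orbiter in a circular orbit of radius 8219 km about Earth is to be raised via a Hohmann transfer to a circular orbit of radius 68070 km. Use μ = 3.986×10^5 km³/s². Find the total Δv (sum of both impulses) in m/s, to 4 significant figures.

Semi-major axis of the transfer orbit: a_t = (8219 + 68070)/2 = 38144.5 km.
At r₁ the circular-orbit speed is v₁ = √(μ/r₁) = 6.964 km/s.
On the transfer ellipse at r₁, v² = μ(2/r − 1/a) gives v_p = √[μ(2/r₁ − 1/a_t)] = 9.303 km/s.
First burn Δv₁ = |v_p − v₁| = 2.339 km/s.
Circular speed at r₂: v₂ = √(μ/r₂) = 2.420 km/s.
Transfer-orbit speed at r₂: v_a = √[μ(2/r₂ − 1/a_t)] = 1.123 km/s.
Second burn Δv₂ = |v₂ − v_a| = 1.297 km/s.
Δv = Δv₁ + Δv₂ = 2.339 + 1.297 = 3.636 km/s.

Δv = 3636 m/s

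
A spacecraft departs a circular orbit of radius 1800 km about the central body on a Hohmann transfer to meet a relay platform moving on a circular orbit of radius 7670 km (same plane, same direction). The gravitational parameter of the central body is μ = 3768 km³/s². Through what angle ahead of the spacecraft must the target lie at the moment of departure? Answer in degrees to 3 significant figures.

φ = 92.7°

Semi-major axis of the transfer orbit: a_t = (1800 + 7670)/2 = 4735 km.
The half-period of the transfer ellipse is t = π√(a_t³/μ) = 16675 s.
The target's mean motion on its circular orbit is ω₂ = √(μ/r₂³) = 9.1382×10^-5 rad/s.
Angle swept by the target during transfer: ω₂·t = 1.5238 rad = 87.31°.
The spacecraft traverses 180° on the transfer ellipse, so the target must lead by 180° − 87.31° = 92.7°.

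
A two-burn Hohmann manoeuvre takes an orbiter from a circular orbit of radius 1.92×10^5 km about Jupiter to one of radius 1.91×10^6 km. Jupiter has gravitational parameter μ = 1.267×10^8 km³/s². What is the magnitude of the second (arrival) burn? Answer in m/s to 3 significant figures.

Δv₂ = 4660 m/s

The Hohmann ellipse has a_t = (r₁ + r₂)/2 = 1.051×10^6 km.
On the circular orbit at r = 1.910×10^6 km, v_c = √(μ/r) = 8.14463 km/s.
Transfer-orbit speed at the same r (vis-viva, a = a_t): v_t = √[μ(2/r − 1/a_t)] = 3.48114 km/s.
Δv₂ = |v_t − v_c| = |3.48114 − 8.14463| = 4.663 km/s.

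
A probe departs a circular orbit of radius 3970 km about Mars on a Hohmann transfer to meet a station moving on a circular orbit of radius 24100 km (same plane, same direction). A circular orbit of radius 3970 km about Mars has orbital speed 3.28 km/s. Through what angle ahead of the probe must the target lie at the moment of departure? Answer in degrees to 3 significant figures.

From the circular-orbit relation v² = μ/r at r = 3970 km: μ = v²r = (3.28)² × 3970 = 42710.8 km³/s².
Semi-major axis of the transfer orbit: a_t = (3970 + 24100)/2 = 14035 km.
The half-period of the transfer ellipse is t = π√(a_t³/μ) = 25275 s.
The target's mean motion on its circular orbit is ω₂ = √(μ/r₂³) = 5.5239×10^-5 rad/s.
Angle swept by the target during transfer: ω₂·t = 1.3962 rad = 80.00°.
Arrival is 180° from departure on the ellipse, so φ = 180° − 80.00° = 100°.

φ = 100°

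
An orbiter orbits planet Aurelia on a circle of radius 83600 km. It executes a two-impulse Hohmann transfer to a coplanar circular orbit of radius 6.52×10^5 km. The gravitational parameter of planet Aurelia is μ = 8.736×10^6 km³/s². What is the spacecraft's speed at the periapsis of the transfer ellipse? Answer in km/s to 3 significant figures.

v = 13.6 km/s

Transfer-ellipse semi-major axis a_t = (r₁ + r₂)/2 = (83600 + 6.520×10^5)/2 = 3.678×10^5 km.
The periapsis of the transfer ellipse is at r = 83600 km.
From the vis-viva equation, v = √[μ(2/r − 1/a_t)] = 13.61 km/s.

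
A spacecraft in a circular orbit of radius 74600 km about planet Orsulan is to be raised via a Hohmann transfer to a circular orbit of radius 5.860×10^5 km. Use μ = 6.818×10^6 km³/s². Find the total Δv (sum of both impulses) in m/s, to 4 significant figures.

Δv = 4964 m/s

Transfer-ellipse semi-major axis a_t = (r₁ + r₂)/2 = (74600 + 5.860×10^5)/2 = 3.303×10^5 km.
Circular speed at r₁: v₁ = √(μ/r₁) = √(6.818×10^6/74600) = 9.5600 km/s.
Transfer-orbit speed at r₁ (v² = μ(2/r − 1/a)): v_p = √[μ(2/r₁ − 1/a_t)] = 12.734 km/s.
First burn Δv₁ = |v_p − v₁| = 3.174 km/s.
Circular speed at r₂: v₂ = √(μ/r₂) = 3.411 km/s.
Transfer-orbit speed at r₂: v_a = √[μ(2/r₂ − 1/a_t)] = 1.621 km/s.
Second burn Δv₂ = |v₂ − v_a| = 1.790 km/s.
Total Δv = Δv₁ + Δv₂ = 4.964 km/s.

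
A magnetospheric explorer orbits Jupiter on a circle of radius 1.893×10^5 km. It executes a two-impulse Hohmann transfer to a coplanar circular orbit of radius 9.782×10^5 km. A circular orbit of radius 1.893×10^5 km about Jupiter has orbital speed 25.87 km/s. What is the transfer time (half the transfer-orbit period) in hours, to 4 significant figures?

From the circular-orbit relation v² = μ/r at r = 1.893×10^5 km: μ = v²r = (25.87)² × 1.893×10^5 = 1.26690×10^8 km³/s².
The Hohmann ellipse has a_t = (r₁ + r₂)/2 = 5.8375×10^5 km.
Half the transfer-orbit period gives t = π√(a_t³/μ) = 1.245×10^5 s.
Converting: 1.245×10^5 s ÷ 3600 s/hour = 34.58 hours.

t = 34.58 hours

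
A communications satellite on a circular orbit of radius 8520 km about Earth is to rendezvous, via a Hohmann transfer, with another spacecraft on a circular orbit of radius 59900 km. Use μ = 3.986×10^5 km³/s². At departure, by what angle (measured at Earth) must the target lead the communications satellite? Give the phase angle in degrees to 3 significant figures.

Semi-major axis of the transfer orbit: a_t = (8520 + 59900)/2 = 34210 km.
The half-period of the transfer ellipse is t = π√(a_t³/μ) = 31490 s.
The target's mean motion on its circular orbit is ω₂ = √(μ/r₂³) = 4.307×10^-5 rad/s.
Angle swept by the target during transfer: ω₂·t = 1.356 rad = 77.69°.
Arrival is 180° from departure on the ellipse, so φ = 180° − 77.69° = 102°.

φ = 102°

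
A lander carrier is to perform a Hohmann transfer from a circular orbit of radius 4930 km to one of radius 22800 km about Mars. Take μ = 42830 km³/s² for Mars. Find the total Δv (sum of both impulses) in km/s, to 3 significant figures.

The Hohmann ellipse has a_t = (r₁ + r₂)/2 = 13865 km.
At r₁ the circular-orbit speed is v₁ = √(μ/r₁) = 2.94748 km/s.
On the transfer ellipse at r₁, v² = μ(2/r − 1/a) gives v_p = √[μ(2/r₁ − 1/a_t)] = 3.77971 km/s.
First burn Δv₁ = |v_p − v₁| = 0.83223 km/s.
At r₂, v₂ = √(μ/r₂) = 1.37059 km/s.
Transfer-orbit speed at r₂: v_a = √[μ(2/r₂ − 1/a_t)] = 0.817279 km/s.
Second burn Δv₂ = |v₂ − v_a| = 0.55331 km/s.
Δv = Δv₁ + Δv₂ = 0.83223 + 0.55331 = 1.386 km/s.

Δv = 1.39 km/s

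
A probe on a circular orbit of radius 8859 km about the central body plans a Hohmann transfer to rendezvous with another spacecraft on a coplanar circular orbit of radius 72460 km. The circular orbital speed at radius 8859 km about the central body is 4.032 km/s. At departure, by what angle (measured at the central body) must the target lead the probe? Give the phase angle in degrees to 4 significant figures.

From the circular-orbit relation v² = μ/r at r = 8859 km: μ = v²r = (4.032)² × 8859 = 1.44021×10^5 km³/s².
Transfer-ellipse semi-major axis a_t = (r₁ + r₂)/2 = (8859 + 72460)/2 = 40659.5 km.
The half-period of the transfer ellipse is t = π√(a_t³/μ) = 67870 s.
Target angular speed ω₂ = √(μ/r₂³) = 1.9457×10^-5 rad/s.
Angle swept by the target during transfer: ω₂·t = 1.3205 rad = 75.66°.
The probe traverses 180° on the transfer ellipse, so the target must lead by 180° − 75.66° = 104.3°.

φ = 104.3°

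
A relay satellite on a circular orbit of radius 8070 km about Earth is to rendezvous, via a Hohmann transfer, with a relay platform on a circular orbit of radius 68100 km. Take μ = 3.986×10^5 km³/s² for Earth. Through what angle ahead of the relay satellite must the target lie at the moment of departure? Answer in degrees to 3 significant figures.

φ = 105°

The Hohmann ellipse has a_t = (r₁ + r₂)/2 = 38085 km.
Transfer time t = π√(a_t³/μ) = 36980 s.
Target angular speed ω₂ = √(μ/r₂³) = 3.553×10^-5 rad/s.
Angle swept by the target during transfer: ω₂·t = 1.3139 rad = 75.28°.
The relay satellite traverses 180° on the transfer ellipse, so the target must lead by 180° − 75.28° = 105°.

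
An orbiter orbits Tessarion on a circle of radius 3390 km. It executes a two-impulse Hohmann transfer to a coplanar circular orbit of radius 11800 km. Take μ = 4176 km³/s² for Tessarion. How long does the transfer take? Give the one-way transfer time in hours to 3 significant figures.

t = 8.94 hours

Transfer-ellipse semi-major axis a_t = (r₁ + r₂)/2 = (3390 + 11800)/2 = 7595 km.
Half the transfer-orbit period gives t = π√(a_t³/μ) = 32180 s.
Converting: 32180 s ÷ 3600 s/hour = 8.94 hours.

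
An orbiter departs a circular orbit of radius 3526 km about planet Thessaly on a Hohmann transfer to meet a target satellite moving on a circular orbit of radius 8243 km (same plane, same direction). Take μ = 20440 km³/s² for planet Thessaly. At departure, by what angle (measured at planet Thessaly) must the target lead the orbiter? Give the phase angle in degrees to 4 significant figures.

Semi-major axis of the transfer orbit: a_t = (3526 + 8243)/2 = 5884.5 km.
Transfer time t = π√(a_t³/μ) = 9919.13 s.
Target angular speed ω₂ = √(μ/r₂³) = 1.91035×10^-4 rad/s.
Angle swept by the target during transfer: ω₂·t = 1.8949 rad = 108.57°.
The orbiter traverses 180° on the transfer ellipse, so the target must lead by 180° − 108.57° = 71.43°.

φ = 71.43°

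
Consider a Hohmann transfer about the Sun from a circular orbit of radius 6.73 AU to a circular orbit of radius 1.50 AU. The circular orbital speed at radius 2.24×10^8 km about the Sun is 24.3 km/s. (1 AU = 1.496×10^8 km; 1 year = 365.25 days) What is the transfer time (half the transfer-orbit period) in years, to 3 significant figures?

From the circular-orbit relation v² = μ/r at r = 2.24×10^8 km: μ = v²r = (24.3)² × 2.24×10^8 = 1.32270×10^11 km³/s².
In km: r₁ = 6.73 × 1.496×10^8 = 1.006808×10^9 km; r₂ = 1.50 × 1.496×10^8 = 2.244×10^8 km.
The Hohmann ellipse has a_t = (r₁ + r₂)/2 = 6.15604×10^8 km.
By Kepler's third law the transfer-orbit period is T = 2π√(a_t³/μ), so t = T/2 = 1.319×10^8 s.
Converting: 1.319×10^8 s ÷ 3.15576×10^7 s/year (365.25 × 86400) = 4.18 years.

t = 4.18 years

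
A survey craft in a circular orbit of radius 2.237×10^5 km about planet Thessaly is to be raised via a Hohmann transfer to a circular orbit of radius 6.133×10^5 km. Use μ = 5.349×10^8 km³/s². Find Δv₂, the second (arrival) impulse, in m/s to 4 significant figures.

Δv₂ = 7941 m/s

Transfer-ellipse semi-major axis a_t = (r₁ + r₂)/2 = (2.237×10^5 + 6.133×10^5)/2 = 4.185×10^5 km.
On the circular orbit at r = 6.133×10^5 km, v_c = √(μ/r) = 29.5325 km/s.
Transfer-orbit speed at the same r (vis-viva, a = a_t): v_t = √[μ(2/r − 1/a_t)] = 21.5916 km/s.
Δv₂ = |v_t − v_c| = |21.5916 − 29.5325| = 7.941 km/s.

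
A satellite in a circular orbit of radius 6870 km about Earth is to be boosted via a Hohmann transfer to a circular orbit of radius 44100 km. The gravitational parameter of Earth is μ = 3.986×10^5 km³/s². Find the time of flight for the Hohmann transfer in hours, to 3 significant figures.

t = 5.62 hours

Semi-major axis of the transfer orbit: a_t = (6870 + 44100)/2 = 25485 km.
Half the transfer-orbit period gives t = π√(a_t³/μ) = 20240 s.
Converting: 20240 s ÷ 3600 s/hour = 5.62 hours.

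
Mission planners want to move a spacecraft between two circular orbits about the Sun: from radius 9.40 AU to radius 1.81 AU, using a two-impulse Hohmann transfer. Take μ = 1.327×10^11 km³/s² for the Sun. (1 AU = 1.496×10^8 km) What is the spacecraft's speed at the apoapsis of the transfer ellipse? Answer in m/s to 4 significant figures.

v = 5520 m/s

In km: r₁ = 9.40 × 1.496×10^8 = 1.40624×10^9 km; r₂ = 1.81 × 1.496×10^8 = 2.70776×10^8 km.
Semi-major axis of the transfer orbit: a_t = (1.40624×10^9 + 2.70776×10^8)/2 = 8.38508×10^8 km.
At apoapsis, r = 1.40624×10^9 km.
From the vis-viva equation, v = √[μ(2/r − 1/a_t)] = 5.520 km/s.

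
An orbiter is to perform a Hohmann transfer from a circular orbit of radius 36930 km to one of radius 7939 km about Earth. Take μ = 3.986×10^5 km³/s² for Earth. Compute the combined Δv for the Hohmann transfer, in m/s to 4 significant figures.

Δv = 3336 m/s

The Hohmann ellipse has a_t = (r₁ + r₂)/2 = 22434.5 km.
Circular speed at r₁: v₁ = √(μ/r₁) = √(3.986×10^5/36930) = 3.285 km/s.
On the transfer ellipse at r₁, vis-viva equation gives v_a = √[μ(2/r₁ − 1/a_t)] = 1.954 km/s.
First burn Δv₁ = |v_a − v₁| = 1.331 km/s.
Circular speed at r₂: v₂ = √(μ/r₂) = 7.086 km/s.
Transfer-orbit speed at r₂: v_p = √[μ(2/r₂ − 1/a_t)] = 9.091 km/s.
Second burn Δv₂ = |v₂ − v_p| = 2.005 km/s.
Total Δv = Δv₁ + Δv₂ = 3.336 km/s.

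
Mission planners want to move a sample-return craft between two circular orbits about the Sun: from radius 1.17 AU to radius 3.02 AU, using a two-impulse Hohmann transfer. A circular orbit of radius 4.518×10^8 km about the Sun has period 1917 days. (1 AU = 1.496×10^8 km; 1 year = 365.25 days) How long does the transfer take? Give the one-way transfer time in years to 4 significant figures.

From Kepler's third law T² = 4π²r³/μ at r = 4.518×10^8 km, T = 1917 days = 1917 × 86400 s = 1.656288×10^8 s: μ = 4π²r³/T² = 1.32717×10^11 km³/s².
In km: r₁ = 1.17 × 1.496×10^8 = 1.75032×10^8 km; r₂ = 3.02 × 1.496×10^8 = 4.51792×10^8 km.
The Hohmann ellipse has a_t = (r₁ + r₂)/2 = 3.13412×10^8 km.
Half the transfer-orbit period gives t = π√(a_t³/μ) = 4.785×10^7 s.
Converting: 4.785×10^7 s ÷ 3.15576×10^7 s/year (365.25 × 86400) = 1.516 years.

t = 1.516 years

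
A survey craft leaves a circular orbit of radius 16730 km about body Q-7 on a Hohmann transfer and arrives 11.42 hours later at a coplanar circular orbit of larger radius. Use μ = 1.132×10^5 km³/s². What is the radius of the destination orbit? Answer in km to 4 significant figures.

Transfer time t = 11.42 hours = 41112 s, and t = π√(a_t³/μ).
So a_t = (μ t²/π²)^(1/3) = (1.132×10^5 × (41112)² / π²)^(1/3) = 26863 km.
Since a_t = (r₁ + r₂)/2, r₂ = 2a_t − r₁ = 2×26863 − 16730 = 36996 km.

r₂ = 37000 km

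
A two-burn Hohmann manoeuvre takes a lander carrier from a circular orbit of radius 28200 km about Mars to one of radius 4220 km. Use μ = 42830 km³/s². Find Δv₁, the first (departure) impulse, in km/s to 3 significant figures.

Δv₁ = 0.604 km/s

Semi-major axis of the transfer orbit: a_t = (28200 + 4220)/2 = 16210 km.
On the circular orbit at r = 28200 km, v_c = √(μ/r) = 1.2324 km/s.
Vis-viva on the transfer ellipse at r = 28200 km gives v_t = √[μ(2/r − 1/a_t)] = 0.62880 km/s.
Δv₁ = |v_t − v_c| = |0.62880 − 1.2324| = 0.6036 km/s.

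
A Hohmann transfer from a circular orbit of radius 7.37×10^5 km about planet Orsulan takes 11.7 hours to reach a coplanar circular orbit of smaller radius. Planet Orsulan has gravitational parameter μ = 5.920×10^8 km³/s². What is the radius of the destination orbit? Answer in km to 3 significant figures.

r₂ = 2.11×10^5 km

Transfer time t = 11.7 hours = 42120 s, and t = π√(a_t³/μ).
So a_t = (μ t²/π²)^(1/3) = (5.920×10^8 × (42120)² / π²)^(1/3) = 4.7388×10^5 km.
Since a_t = (r₁ + r₂)/2, r₂ = 2a_t − r₁ = 2×4.7388×10^5 − 7.370×10^5 = 2.1076×10^5 km.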